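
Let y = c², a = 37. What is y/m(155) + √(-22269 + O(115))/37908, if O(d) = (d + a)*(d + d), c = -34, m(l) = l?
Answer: 1156/155 + 7*√259/37908 ≈ 7.4610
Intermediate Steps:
O(d) = 2*d*(37 + d) (O(d) = (d + 37)*(d + d) = (37 + d)*(2*d) = 2*d*(37 + d))
y = 1156 (y = (-34)² = 1156)
y/m(155) + √(-22269 + O(115))/37908 = 1156/155 + √(-22269 + 2*115*(37 + 115))/37908 = 1156*(1/155) + √(-22269 + 2*115*152)*(1/37908) = 1156/155 + √(-22269 + 34960)*(1/37908) = 1156/155 + √12691*(1/37908) = 1156/155 + (7*√259)*(1/37908) = 1156/155 + 7*√259/37908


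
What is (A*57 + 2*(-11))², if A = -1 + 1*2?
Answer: 1225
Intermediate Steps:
A = 1 (A = -1 + 2 = 1)
(A*57 + 2*(-11))² = (1*57 + 2*(-11))² = (57 - 22)² = 35² = 1225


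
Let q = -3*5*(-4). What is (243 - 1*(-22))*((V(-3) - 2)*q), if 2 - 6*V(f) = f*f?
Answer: -50350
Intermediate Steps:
V(f) = ⅓ - f²/6 (V(f) = ⅓ - f*f/6 = ⅓ - f²/6)
q = 60 (q = -15*(-4) = 60)
(243 - 1*(-22))*((V(-3) - 2)*q) = (243 - 1*(-22))*(((⅓ - ⅙*(-3)²) - 2)*60) = (243 + 22)*(((⅓ - ⅙*9) - 2)*60) = 265*(((⅓ - 3/2) - 2)*60) = 265*((-7/6 - 2)*60) = 265*(-19/6*60) = 265*(-190) = -50350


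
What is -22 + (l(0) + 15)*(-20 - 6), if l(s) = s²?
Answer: -412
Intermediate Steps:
-22 + (l(0) + 15)*(-20 - 6) = -22 + (0² + 15)*(-20 - 6) = -22 + (0 + 15)*(-26) = -22 + 15*(-26) = -22 - 390 = -412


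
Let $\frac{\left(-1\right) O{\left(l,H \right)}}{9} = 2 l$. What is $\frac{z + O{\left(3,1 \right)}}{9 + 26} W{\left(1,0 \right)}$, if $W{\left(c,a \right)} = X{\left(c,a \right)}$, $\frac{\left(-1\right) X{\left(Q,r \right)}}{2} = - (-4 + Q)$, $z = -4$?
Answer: $\frac{348}{35} \approx 9.9429$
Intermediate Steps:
$O{\left(l,H \right)} = - 18 l$ ($O{\left(l,H \right)} = - 9 \cdot 2 l = - 18 l$)
$X{\left(Q,r \right)} = -8 + 2 Q$ ($X{\left(Q,r \right)} = - 2 \left(- (-4 + Q)\right) = - 2 \left(4 - Q\right) = -8 + 2 Q$)
$W{\left(c,a \right)} = -8 + 2 c$
$\frac{z + O{\left(3,1 \right)}}{9 + 26} W{\left(1,0 \right)} = \frac{-4 - 54}{9 + 26} \left(-8 + 2 \cdot 1\right) = \frac{-4 - 54}{35} \left(-8 + 2\right) = \left(-58\right) \frac{1}{35} \left(-6\right) = \left(- \frac{58}{35}\right) \left(-6\right) = \frac{348}{35}$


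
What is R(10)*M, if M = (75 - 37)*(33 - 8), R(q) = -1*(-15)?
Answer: 14250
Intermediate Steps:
R(q) = 15
M = 950 (M = 38*25 = 950)
R(10)*M = 15*950 = 14250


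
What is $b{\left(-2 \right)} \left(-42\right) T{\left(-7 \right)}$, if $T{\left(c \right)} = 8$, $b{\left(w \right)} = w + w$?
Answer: $1344$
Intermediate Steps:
$b{\left(w \right)} = 2 w$
$b{\left(-2 \right)} \left(-42\right) T{\left(-7 \right)} = 2 \left(-2\right) \left(-42\right) 8 = \left(-4\right) \left(-42\right) 8 = 168 \cdot 8 = 1344$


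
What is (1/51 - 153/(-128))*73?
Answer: 578963/6528 ≈ 88.689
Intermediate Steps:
(1/51 - 153/(-128))*73 = (1/51 - 153*(-1/128))*73 = (1/51 + 153/128)*73 = (7931/6528)*73 = 578963/6528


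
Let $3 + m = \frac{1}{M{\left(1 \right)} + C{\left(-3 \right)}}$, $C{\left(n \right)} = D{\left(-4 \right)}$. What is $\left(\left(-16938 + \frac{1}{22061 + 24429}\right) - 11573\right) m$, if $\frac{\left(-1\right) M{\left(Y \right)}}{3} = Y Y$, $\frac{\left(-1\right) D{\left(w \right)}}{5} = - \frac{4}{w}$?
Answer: $\frac{6627381945}{74384} \approx 89097.0$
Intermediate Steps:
$D{\left(w \right)} = \frac{20}{w}$ ($D{\left(w \right)} = - 5 \left(- \frac{4}{w}\right) = \frac{20}{w}$)
$C{\left(n \right)} = -5$ ($C{\left(n \right)} = \frac{20}{-4} = 20 \left(- \frac{1}{4}\right) = -5$)
$M{\left(Y \right)} = - 3 Y^{2}$ ($M{\left(Y \right)} = - 3 Y Y = - 3 Y^{2}$)
$m = - \frac{25}{8}$ ($m = -3 + \frac{1}{- 3 \cdot 1^{2} - 5} = -3 + \frac{1}{\left(-3\right) 1 - 5} = -3 + \frac{1}{-3 - 5} = -3 + \frac{1}{-8} = -3 - \frac{1}{8} = - \frac{25}{8} \approx -3.125$)
$\left(\left(-16938 + \frac{1}{22061 + 24429}\right) - 11573\right) m = \left(\left(-16938 + \frac{1}{22061 + 24429}\right) - 11573\right) \left(- \frac{25}{8}\right) = \left(\left(-16938 + \frac{1}{46490}\right) - 11573\right) \left(- \frac{25}{8}\right) = \left(- \frac{787447619}{46490} - 11573\right) \left(- \frac{25}{8}\right) = \left(- \frac{1325476389}{46490}\right) \left(- \frac{25}{8}\right) = \frac{6627381945}{74384}$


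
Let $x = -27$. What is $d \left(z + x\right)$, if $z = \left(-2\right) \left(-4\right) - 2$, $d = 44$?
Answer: $-924$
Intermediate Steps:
$z = 6$ ($z = 8 - 2 = 6$)
$d \left(z + x\right) = 44 \left(6 - 27\right) = 44 \left(-21\right) = -924$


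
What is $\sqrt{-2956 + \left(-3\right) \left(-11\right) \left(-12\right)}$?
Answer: $2 i \sqrt{838} \approx 57.896 i$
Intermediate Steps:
$\sqrt{-2956 + \left(-3\right) \left(-11\right) \left(-12\right)} = \sqrt{-2956 + 33 \left(-12\right)} = \sqrt{-2956 - 396} = \sqrt{-3352} = 2 i \sqrt{838}$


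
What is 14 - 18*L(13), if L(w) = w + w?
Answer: -454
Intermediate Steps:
L(w) = 2*w
14 - 18*L(13) = 14 - 36*13 = 14 - 18*26 = 14 - 468 = -454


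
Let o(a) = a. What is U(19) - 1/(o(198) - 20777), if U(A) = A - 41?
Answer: -452737/20579 ≈ -22.000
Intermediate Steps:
U(A) = -41 + A
U(19) - 1/(o(198) - 20777) = (-41 + 19) - 1/(198 - 20777) = -22 - 1/(-20579) = -22 - 1*(-1/20579) = -22 + 1/20579 = -452737/20579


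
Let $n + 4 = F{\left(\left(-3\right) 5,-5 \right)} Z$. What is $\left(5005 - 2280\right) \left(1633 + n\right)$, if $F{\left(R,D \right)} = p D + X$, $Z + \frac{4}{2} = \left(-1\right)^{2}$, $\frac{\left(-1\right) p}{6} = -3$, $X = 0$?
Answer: $4684275$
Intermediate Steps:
$p = 18$ ($p = \left(-6\right) \left(-3\right) = 18$)
$Z = -1$ ($Z = -2 + \left(-1\right)^{2} = -2 + 1 = -1$)
$F{\left(R,D \right)} = 18 D$ ($F{\left(R,D \right)} = 18 D + 0 = 18 D$)
$n = 86$ ($n = -4 + 18 \left(-5\right) \left(-1\right) = -4 - -90 = -4 + 90 = 86$)
$\left(5005 - 2280\right) \left(1633 + n\right) = \left(5005 - 2280\right) \left(1633 + 86\right) = \left(5005 - 2280\right) 1719 = 2725 \cdot 1719 = 4684275$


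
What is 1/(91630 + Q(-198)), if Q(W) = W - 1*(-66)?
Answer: 1/91498 ≈ 1.0929e-5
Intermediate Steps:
Q(W) = 66 + W (Q(W) = W + 66 = 66 + W)
1/(91630 + Q(-198)) = 1/(91630 + (66 - 198)) = 1/(91630 - 132) = 1/91498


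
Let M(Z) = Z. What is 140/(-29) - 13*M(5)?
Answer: -2025/29 ≈ -69.828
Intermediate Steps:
140/(-29) - 13*M(5) = 140/(-29) - 13*5 = 140*(-1/29) - 65 = -140/29 - 65 = -2025/29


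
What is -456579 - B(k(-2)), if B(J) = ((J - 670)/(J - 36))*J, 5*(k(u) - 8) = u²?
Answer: -38827398/85 ≈ -4.5679e+5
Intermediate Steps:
k(u) = 8 + u²/5
B(J) = J*(-670 + J)/(-36 + J) (B(J) = ((-670 + J)/(-36 + J))*J = J*(-670 + J)/(-36 + J))
-456579 - B(k(-2)) = -456579 - (8 + (⅕)*(-2)²)*(-670 + (8 + (⅕)*(-2)²))/(-36 + (8 + (⅕)*(-2)²)) = -456579 - (8 + (⅕)*4)*(-670 + (8 + (⅕)*4))/(-36 + (8 + (⅕)*4)) = -456579 - (8 + ⅘)*(-670 + (8 + ⅘))/(-36 + (8 + ⅘)) = -456579 - 44*(-670 + 44/5)/(5*(-36 + 44/5)) = -456579 - 44*(-3306)/(5*(-136/5)*5) = -456579 - 44*(-5)*(-3306)/(5*136*5) = -456579 - 1*18183/85 = -456579 - 18183/85 = -38827398/85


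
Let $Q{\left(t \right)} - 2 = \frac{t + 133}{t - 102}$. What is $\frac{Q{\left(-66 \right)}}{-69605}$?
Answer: $- \frac{269}{11693640} \approx -2.3004 \cdot 10^{-5}$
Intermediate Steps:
$Q{\left(t \right)} = 2 + \frac{133 + t}{-102 + t}$ ($Q{\left(t \right)} = 2 + \frac{t + 133}{t - 102} = 2 + \frac{133 + t}{-102 + t}$)
$\frac{Q{\left(-66 \right)}}{-69605} = \frac{\frac{1}{-102 - 66} \left(-71 + 3 \left(-66\right)\right)}{-69605} = \frac{-71 - 198}{-168} \left(- \frac{1}{69605}\right) = \left(- \frac{1}{168}\right) \left(-269\right) \left(- \frac{1}{69605}\right) = \frac{269}{168} \left(- \frac{1}{69605}\right) = - \frac{269}{11693640}$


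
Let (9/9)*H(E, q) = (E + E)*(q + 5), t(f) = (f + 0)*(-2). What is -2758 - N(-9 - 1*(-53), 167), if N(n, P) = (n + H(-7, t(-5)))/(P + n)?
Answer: -581772/211 ≈ -2757.2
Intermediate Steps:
t(f) = -2*f (t(f) = f*(-2) = -2*f)
H(E, q) = 2*E*(5 + q) (H(E, q) = (E + E)*(q + 5) = (2*E)*(5 + q) = 2*E*(5 + q))
N(n, P) = (-210 + n)/(P + n) (N(n, P) = (n + 2*(-7)*(5 - 2*(-5)))/(P + n) = (n + 2*(-7)*(5 + 10))/(P + n) = (n + 2*(-7)*15)/(P + n) = (n - 210)/(P + n) = (-210 + n)/(P + n))
-2758 - N(-9 - 1*(-53), 167) = -2758 - (-210 + (-9 - 1*(-53)))/(167 + (-9 - 1*(-53))) = -2758 - (-210 + (-9 + 53))/(167 + (-9 + 53)) = -2758 - (-210 + 44)/(167 + 44) = -2758 - (-166)/211 = -2758 - 1*(-166/211) = -2758 + 166/211 = -581772/211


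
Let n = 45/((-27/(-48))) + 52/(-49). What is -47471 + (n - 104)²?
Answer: -112469887/2401 ≈ -46843.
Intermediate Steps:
n = 3868/49 (n = 45/((-27*(-1/48))) + 52*(-1/49) = 45/(9/16) - 52/49 = 45*(16/9) - 52/49 = 80 - 52/49 = 3868/49 ≈ 78.939)
-47471 + (n - 104)² = -47471 + (3868/49 - 104)² = -47471 + (-1228/49)² = -47471 + 1507984/2401 = -112469887/2401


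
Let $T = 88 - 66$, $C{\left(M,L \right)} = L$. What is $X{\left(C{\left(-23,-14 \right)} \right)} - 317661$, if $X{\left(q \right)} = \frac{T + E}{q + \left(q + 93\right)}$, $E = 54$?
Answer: $- \frac{20647889}{65} \approx -3.1766 \cdot 10^{5}$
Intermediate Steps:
$T = 22$
$X{\left(q \right)} = \frac{76}{93 + 2 q}$ ($X{\left(q \right)} = \frac{22 + 54}{q + \left(q + 93\right)} = \frac{76}{q + \left(93 + q\right)} = \frac{76}{93 + 2 q}$)
$X{\left(C{\left(-23,-14 \right)} \right)} - 317661 = \frac{76}{93 + 2 \left(-14\right)} - 317661 = \frac{76}{93 - 28} - 317661 = \frac{76}{65} - 317661 = - \frac{20647889}{65}$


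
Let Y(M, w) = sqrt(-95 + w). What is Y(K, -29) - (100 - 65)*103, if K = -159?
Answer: -3605 + 2*I*sqrt(31) ≈ -3605.0 + 11.136*I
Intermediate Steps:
Y(K, -29) - (100 - 65)*103 = sqrt(-95 - 29) - (100 - 65)*103 = sqrt(-124) - 35*103 = 2*I*sqrt(31) - 1*3605 = 2*I*sqrt(31) - 3605 = -3605 + 2*I*sqrt(31)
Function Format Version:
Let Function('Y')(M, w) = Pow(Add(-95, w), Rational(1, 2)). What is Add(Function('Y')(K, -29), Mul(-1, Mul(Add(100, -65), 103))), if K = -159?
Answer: Add(-3605, Mul(2, I, Pow(31, Rational(1, 2)))) ≈ Add(-3605.0, Mul(11.136, I))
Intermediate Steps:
Add(Function('Y')(K, -29), Mul(-1, Mul(Add(100, -65), 103))) = Add(Pow(Add(-95, -29), Rational(1, 2)), Mul(-1, Mul(Add(100, -65), 103))) = Add(Pow(-124, Rational(1, 2)), Mul(-1, Mul(35, 103))) = Add(Mul(2, I, Pow(31, Rational(1, 2))), Mul(-1, 3605)) = Add(Mul(2, I, Pow(31, Rational(1, 2))), -3605) = Add(-3605, Mul(2, I, Pow(31, Rational(1, 2))))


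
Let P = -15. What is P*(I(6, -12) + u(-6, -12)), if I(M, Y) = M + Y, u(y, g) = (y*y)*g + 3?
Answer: 6525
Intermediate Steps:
u(y, g) = 3 + g*y² (u(y, g) = y²*g + 3 = g*y² + 3 = 3 + g*y²)
P*(I(6, -12) + u(-6, -12)) = -15*((6 - 12) + (3 - 12*(-6)²)) = -15*(-6 + (3 - 12*36)) = -15*(-6 + (3 - 432)) = -15*(-6 - 429) = -15*(-435) = 6525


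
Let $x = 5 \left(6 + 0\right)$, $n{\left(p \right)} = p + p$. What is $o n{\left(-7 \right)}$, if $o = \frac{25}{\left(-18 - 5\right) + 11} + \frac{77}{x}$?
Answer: $- \frac{203}{30} \approx -6.7667$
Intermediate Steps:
$n{\left(p \right)} = 2 p$
$x = 30$ ($x = 5 \cdot 6 = 30$)
$o = \frac{29}{60}$ ($o = \frac{25}{\left(-18 - 5\right) + 11} + \frac{77}{30} = \frac{25}{-23 + 11} + 77 \cdot \frac{1}{30} = \frac{25}{-12} + \frac{77}{30} = 25 \left(- \frac{1}{12}\right) + \frac{77}{30} = - \frac{25}{12} + \frac{77}{30} = \frac{29}{60} \approx 0.48333$)
$o n{\left(-7 \right)} = \frac{29 \cdot 2 \left(-7\right)}{60} = \frac{29}{60} \left(-14\right) = - \frac{203}{30}$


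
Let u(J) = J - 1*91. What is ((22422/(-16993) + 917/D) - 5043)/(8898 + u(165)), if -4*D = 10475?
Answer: -897959647799/1597031028100 ≈ -0.56227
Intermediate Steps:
u(J) = -91 + J (u(J) = J - 91 = -91 + J)
D = -10475/4 (D = -¼*10475 = -10475/4 ≈ -2618.8)
((22422/(-16993) + 917/D) - 5043)/(8898 + u(165)) = ((22422/(-16993) + 917/(-10475/4)) - 5043)/(8898 + (-91 + 165)) = ((22422*(-1/16993) + 917*(-4/10475)) - 5043)/(8898 + 74) = ((-22422/16993 - 3668/10475) - 5043)/8972 = (-297200774/178001675 - 5043)*(1/8972) = -897959647799/178001675*1/8972 = -897959647799/1597031028100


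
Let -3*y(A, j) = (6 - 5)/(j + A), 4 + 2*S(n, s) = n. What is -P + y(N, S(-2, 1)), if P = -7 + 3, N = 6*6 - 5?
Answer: 335/84 ≈ 3.9881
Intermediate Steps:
S(n, s) = -2 + n/2
N = 31 (N = 36 - 5 = 31)
y(A, j) = -1/(3*(A + j)) (y(A, j) = -(6 - 5)/(3*(j + A)) = -1/(3*(A + j)))
P = -4
-P + y(N, S(-2, 1)) = -1*(-4) - 1/(3*31 + 3*(-2 + (½)*(-2))) = 4 - 1/(93 + 3*(-2 - 1)) = 4 - 1/(93 + 3*(-3)) = 4 - 1/(93 - 9) = 4 - 1/84 = 335/84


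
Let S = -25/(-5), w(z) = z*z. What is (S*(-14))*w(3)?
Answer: -630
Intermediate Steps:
w(z) = z²
S = 5 (S = -25*(-⅕) = 5)
(S*(-14))*w(3) = (5*(-14))*3² = -70*9 = -630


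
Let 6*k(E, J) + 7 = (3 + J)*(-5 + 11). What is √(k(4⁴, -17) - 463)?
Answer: I*√17214/6 ≈ 21.867*I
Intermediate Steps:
k(E, J) = 11/6 + J (k(E, J) = -7/6 + ((3 + J)*(-5 + 11))/6 = -7/6 + ((3 + J)*6)/6 = -7/6 + (18 + 6*J)/6 = -7/6 + (3 + J) = 11/6 + J)
√(k(4⁴, -17) - 463) = √((11/6 - 17) - 463) = √(-91/6 - 463) = √(-2869/6) = I*√17214/6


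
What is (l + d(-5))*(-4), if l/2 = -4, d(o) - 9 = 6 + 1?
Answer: -32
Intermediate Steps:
d(o) = 16 (d(o) = 9 + (6 + 1) = 9 + 7 = 16)
l = -8 (l = 2*(-4) = -8)
(l + d(-5))*(-4) = (-8 + 16)*(-4) = 8*(-4) = -32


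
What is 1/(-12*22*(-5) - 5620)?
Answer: -1/4300 ≈ -0.00023256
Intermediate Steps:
1/(-12*22*(-5) - 5620) = 1/(-264*(-5) - 5620) = 1/(1320 - 5620) = 1/(-4300) = -1/4300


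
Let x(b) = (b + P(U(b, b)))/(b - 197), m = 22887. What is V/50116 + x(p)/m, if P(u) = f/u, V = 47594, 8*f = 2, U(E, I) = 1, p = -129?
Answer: 355112996663/373923594792 ≈ 0.94969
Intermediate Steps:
f = ¼ (f = (⅛)*2 = ¼ ≈ 0.25000)
P(u) = 1/(4*u)
x(b) = (¼ + b)/(-197 + b) (x(b) = (b + (¼)/1)/(b - 197) = (b + (¼)*1)/(-197 + b) = (b + ¼)/(-197 + b) = (¼ + b)/(-197 + b))
V/50116 + x(p)/m = 47594/50116 + ((¼ - 129)/(-197 - 129))/22887 = 47594*(1/50116) + (-515/4/(-326))*(1/22887) = 23797/25058 - 1/326*(-515/4)*(1/22887) = 23797/25058 + (515/1304)*(1/22887) = 23797/25058 + 515/29844648 = 355112996663/373923594792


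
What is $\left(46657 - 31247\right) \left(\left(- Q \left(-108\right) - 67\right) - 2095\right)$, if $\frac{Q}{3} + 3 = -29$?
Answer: $-193087300$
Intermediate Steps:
$Q = -96$ ($Q = -9 + 3 \left(-29\right) = -9 - 87 = -96$)
$\left(46657 - 31247\right) \left(\left(- Q \left(-108\right) - 67\right) - 2095\right) = \left(46657 - 31247\right) \left(\left(\left(-1\right) \left(-96\right) \left(-108\right) - 67\right) - 2095\right) = 15410 \left(\left(96 \left(-108\right) - 67\right) - 2095\right) = 15410 \left(\left(-10368 - 67\right) - 2095\right) = 15410 \left(-10435 - 2095\right) = 15410 \left(-12530\right) = -193087300$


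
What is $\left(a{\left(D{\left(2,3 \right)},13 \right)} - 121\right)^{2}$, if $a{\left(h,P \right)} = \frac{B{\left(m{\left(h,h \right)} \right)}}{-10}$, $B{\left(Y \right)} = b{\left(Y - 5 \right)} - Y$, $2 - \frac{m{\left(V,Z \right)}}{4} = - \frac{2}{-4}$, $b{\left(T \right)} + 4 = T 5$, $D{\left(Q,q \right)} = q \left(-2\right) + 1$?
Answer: $\frac{58081}{4} \approx 14520.0$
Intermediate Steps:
$D{\left(Q,q \right)} = 1 - 2 q$ ($D{\left(Q,q \right)} = - 2 q + 1 = 1 - 2 q$)
$b{\left(T \right)} = -4 + 5 T$ ($b{\left(T \right)} = -4 + T 5 = -4 + 5 T$)
$m{\left(V,Z \right)} = 6$ ($m{\left(V,Z \right)} = 8 - 4 \left(- \frac{2}{-4}\right) = 8 - 4 \left(\left(-2\right) \left(- \frac{1}{4}\right)\right) = 8 - 2 = 6$)
$B{\left(Y \right)} = -29 + 4 Y$ ($B{\left(Y \right)} = \left(-4 + 5 \left(Y - 5\right)\right) - Y = \left(-4 + 5 \left(-5 + Y\right)\right) - Y = \left(-4 + \left(-25 + 5 Y\right)\right) - Y = \left(-29 + 5 Y\right) - Y = -29 + 4 Y$)
$a{\left(h,P \right)} = \frac{1}{2}$ ($a{\left(h,P \right)} = \frac{-29 + 4 \cdot 6}{-10} = \left(-29 + 24\right) \left(- \frac{1}{10}\right) = \left(-5\right) \left(- \frac{1}{10}\right) = \frac{1}{2}$)
$\left(a{\left(D{\left(2,3 \right)},13 \right)} - 121\right)^{2} = \left(\frac{1}{2} - 121\right)^{2} = \left(- \frac{241}{2}\right)^{2} = \frac{58081}{4}$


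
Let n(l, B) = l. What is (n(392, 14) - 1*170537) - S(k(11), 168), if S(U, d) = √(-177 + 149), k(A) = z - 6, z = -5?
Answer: -170145 - 2*I*√7 ≈ -1.7015e+5 - 5.2915*I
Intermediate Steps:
k(A) = -11 (k(A) = -5 - 6 = -11)
S(U, d) = 2*I*√7 (S(U, d) = √(-28) = 2*I*√7)
(n(392, 14) - 1*170537) - S(k(11), 168) = (392 - 1*170537) - 2*I*√7 = (392 - 170537) - 2*I*√7 = -170145 - 2*I*√7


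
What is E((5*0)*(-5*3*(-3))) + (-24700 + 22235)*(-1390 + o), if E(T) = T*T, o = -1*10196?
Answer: 28559490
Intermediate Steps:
o = -10196
E(T) = T**2
E((5*0)*(-5*3*(-3))) + (-24700 + 22235)*(-1390 + o) = ((5*0)*(-5*3*(-3)))**2 + (-24700 + 22235)*(-1390 - 10196) = (0*(-15*(-3)))**2 - 2465*(-11586) = (0*45)**2 + 28559490 = 0**2 + 28559490 = 0 + 28559490 = 28559490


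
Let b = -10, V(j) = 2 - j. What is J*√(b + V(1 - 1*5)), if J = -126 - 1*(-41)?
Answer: -170*I ≈ -170.0*I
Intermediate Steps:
J = -85 (J = -126 + 41 = -85)
J*√(b + V(1 - 1*5)) = -85*√(-10 + (2 - (1 - 1*5))) = -85*√(-10 + (2 - (1 - 5))) = -85*√(-10 + (2 - 1*(-4))) = -85*√(-10 + (2 + 4)) = -85*√(-10 + 6) = -170*I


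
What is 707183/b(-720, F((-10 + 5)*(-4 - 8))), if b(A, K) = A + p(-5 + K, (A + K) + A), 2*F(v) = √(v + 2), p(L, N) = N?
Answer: -3055030560/9331169 - 707183*√62/9331169 ≈ -328.00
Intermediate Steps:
F(v) = √(2 + v)/2 (F(v) = √(v + 2)/2 = √(2 + v)/2)
b(A, K) = K + 3*A (b(A, K) = A + ((A + K) + A) = A + (K + 2*A) = K + 3*A)
707183/b(-720, F((-10 + 5)*(-4 - 8))) = 707183/(√(2 + (-10 + 5)*(-4 - 8))/2 + 3*(-720)) = 707183/(√(2 - 5*(-12))/2 - 2160) = 707183/(√(2 + 60)/2 - 2160) = 707183/(√62/2 - 2160) = 707183/(-2160 + √62/2)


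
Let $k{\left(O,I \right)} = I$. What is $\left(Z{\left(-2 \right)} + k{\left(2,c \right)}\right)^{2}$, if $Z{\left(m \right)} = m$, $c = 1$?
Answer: $1$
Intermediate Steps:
$\left(Z{\left(-2 \right)} + k{\left(2,c \right)}\right)^{2} = \left(-2 + 1\right)^{2} = \left(-1\right)^{2} = 1$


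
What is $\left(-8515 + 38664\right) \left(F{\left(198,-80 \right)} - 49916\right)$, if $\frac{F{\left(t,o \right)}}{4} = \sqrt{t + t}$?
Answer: $-1504917484 + 723576 \sqrt{11} \approx -1.5025 \cdot 10^{9}$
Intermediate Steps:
$F{\left(t,o \right)} = 4 \sqrt{2} \sqrt{t}$ ($F{\left(t,o \right)} = 4 \sqrt{t + t} = 4 \sqrt{2 t} = 4 \sqrt{2} \sqrt{t}$)
$\left(-8515 + 38664\right) \left(F{\left(198,-80 \right)} - 49916\right) = \left(-8515 + 38664\right) \left(4 \sqrt{2} \sqrt{198} - 49916\right) = 30149 \left(4 \sqrt{2} \cdot 3 \sqrt{22} - 49916\right) = 30149 \left(24 \sqrt{11} - 49916\right) = 30149 \left(-49916 + 24 \sqrt{11}\right) = -1504917484 + 723576 \sqrt{11}$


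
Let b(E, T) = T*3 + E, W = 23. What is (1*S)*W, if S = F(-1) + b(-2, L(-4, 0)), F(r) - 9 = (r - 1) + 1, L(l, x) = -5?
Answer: -207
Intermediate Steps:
F(r) = 9 + r (F(r) = 9 + ((r - 1) + 1) = 9 + ((-1 + r) + 1) = 9 + r)
b(E, T) = E + 3*T (b(E, T) = 3*T + E = E + 3*T)
S = -9 (S = (9 - 1) + (-2 + 3*(-5)) = 8 + (-2 - 15) = 8 - 17 = -9)
(1*S)*W = (1*(-9))*23 = -9*23 = -207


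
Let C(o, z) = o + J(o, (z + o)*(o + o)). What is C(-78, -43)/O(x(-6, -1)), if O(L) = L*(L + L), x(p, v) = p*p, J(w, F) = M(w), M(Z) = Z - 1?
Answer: -157/2592 ≈ -0.060571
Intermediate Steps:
M(Z) = -1 + Z
J(w, F) = -1 + w
C(o, z) = -1 + 2*o (C(o, z) = o + (-1 + o) = -1 + 2*o)
x(p, v) = p²
O(L) = 2*L² (O(L) = L*(2*L) = 2*L²)
C(-78, -43)/O(x(-6, -1)) = (-1 + 2*(-78))/((2*((-6)²)²)) = (-1 - 156)/((2*36²)) = -157/(2*1296) = -157/2592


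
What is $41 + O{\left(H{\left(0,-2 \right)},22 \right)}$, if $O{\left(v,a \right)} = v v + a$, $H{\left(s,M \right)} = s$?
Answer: $63$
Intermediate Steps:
$O{\left(v,a \right)} = a + v^{2}$ ($O{\left(v,a \right)} = v^{2} + a = a + v^{2}$)
$41 + O{\left(H{\left(0,-2 \right)},22 \right)} = 41 + \left(22 + 0^{2}\right) = 41 + \left(22 + 0\right) = 41 + 22 = 63$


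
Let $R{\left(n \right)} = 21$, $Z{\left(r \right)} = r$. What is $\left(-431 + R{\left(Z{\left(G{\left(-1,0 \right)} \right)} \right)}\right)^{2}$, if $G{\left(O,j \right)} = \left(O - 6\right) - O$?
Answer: $168100$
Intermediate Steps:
$G{\left(O,j \right)} = -6$ ($G{\left(O,j \right)} = \left(O - 6\right) - O = \left(-6 + O\right) - O = -6$)
$\left(-431 + R{\left(Z{\left(G{\left(-1,0 \right)} \right)} \right)}\right)^{2} = \left(-431 + 21\right)^{2} = \left(-410\right)^{2} = 168100$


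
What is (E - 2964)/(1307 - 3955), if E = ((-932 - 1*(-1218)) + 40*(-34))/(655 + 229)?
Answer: 1310625/1170416 ≈ 1.1198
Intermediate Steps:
E = -537/442 (E = ((-932 + 1218) - 1360)/884 = (286 - 1360)*(1/884) = -1074*1/884 = -537/442 ≈ -1.2149)
(E - 2964)/(1307 - 3955) = (-537/442 - 2964)/(1307 - 3955) = -1310625/442/(-2648) = -1310625/442*(-1/2648) = 1310625/1170416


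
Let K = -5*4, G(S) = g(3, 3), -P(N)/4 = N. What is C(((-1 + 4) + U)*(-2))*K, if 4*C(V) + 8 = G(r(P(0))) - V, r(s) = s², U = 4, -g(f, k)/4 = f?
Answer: 30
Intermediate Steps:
g(f, k) = -4*f
P(N) = -4*N
G(S) = -12 (G(S) = -4*3 = -12)
C(V) = -5 - V/4 (C(V) = -2 + (-12 - V)/4 = -2 + (-3 - V/4) = -5 - V/4)
K = -20
C(((-1 + 4) + U)*(-2))*K = (-5 - ((-1 + 4) + 4)*(-2)/4)*(-20) = (-5 - (3 + 4)*(-2)/4)*(-20) = (-5 - 7*(-2)/4)*(-20) = (-5 - ¼*(-14))*(-20) = (-5 + 7/2)*(-20) = -3/2*(-20) = 30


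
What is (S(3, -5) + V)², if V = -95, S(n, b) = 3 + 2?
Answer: 8100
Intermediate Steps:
S(n, b) = 5
(S(3, -5) + V)² = (5 - 95)² = (-90)² = 8100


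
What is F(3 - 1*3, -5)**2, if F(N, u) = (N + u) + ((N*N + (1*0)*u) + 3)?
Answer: 4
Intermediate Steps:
F(N, u) = 3 + N + u + N**2 (F(N, u) = (N + u) + ((N**2 + 0*u) + 3) = (N + u) + ((N**2 + 0) + 3) = (N + u) + (N**2 + 3) = (N + u) + (3 + N**2) = 3 + N + u + N**2)
F(3 - 1*3, -5)**2 = (3 + (3 - 1*3) - 5 + (3 - 1*3)**2)**2 = (3 + (3 - 3) - 5 + (3 - 3)**2)**2 = (3 + 0 - 5 + 0**2)**2 = (3 + 0 - 5 + 0)**2 = (-2)**2 = 4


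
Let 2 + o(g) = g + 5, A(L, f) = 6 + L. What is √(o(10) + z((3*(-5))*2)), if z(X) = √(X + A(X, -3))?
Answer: √(13 + 3*I*√6) ≈ 3.7372 + 0.98315*I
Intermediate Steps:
o(g) = 3 + g (o(g) = -2 + (g + 5) = -2 + (5 + g) = 3 + g)
z(X) = √(6 + 2*X) (z(X) = √(X + (6 + X)) = √(6 + 2*X))
√(o(10) + z((3*(-5))*2)) = √((3 + 10) + √(6 + 2*((3*(-5))*2))) = √(13 + √(6 + 2*(-15*2))) = √(13 + √(6 + 2*(-30))) = √(13 + √(6 - 60)) = √(13 + √(-54)) = √(13 + 3*I*√6)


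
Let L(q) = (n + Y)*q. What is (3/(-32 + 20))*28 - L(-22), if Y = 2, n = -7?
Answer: -117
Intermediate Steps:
L(q) = -5*q (L(q) = (-7 + 2)*q = -5*q)
(3/(-32 + 20))*28 - L(-22) = (3/(-32 + 20))*28 - (-5)*(-22) = (3/(-12))*28 - 1*110 = (3*(-1/12))*28 - 110 = -¼*28 - 110 = -7 - 110 = -117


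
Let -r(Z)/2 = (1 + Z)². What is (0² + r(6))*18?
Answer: -1764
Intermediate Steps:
r(Z) = -2*(1 + Z)²
(0² + r(6))*18 = (0² - 2*(1 + 6)²)*18 = (0 - 2*7²)*18 = (0 - 2*49)*18 = (0 - 98)*18 = -98*18 = -1764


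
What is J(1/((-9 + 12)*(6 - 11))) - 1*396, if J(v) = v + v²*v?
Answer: -1336726/3375 ≈ -396.07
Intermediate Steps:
J(v) = v + v³
J(1/((-9 + 12)*(6 - 11))) - 1*396 = (1/((-9 + 12)*(6 - 11)) + (1/((-9 + 12)*(6 - 11)))³) - 1*396 = (1/(3*(-5)) + (1/(3*(-5)))³) - 396 = (1/(-15) + (1/(-15))³) - 396 = (-1/15 + (-1/15)³) - 396 = (-1/15 - 1/3375) - 396 = -226/3375 - 396 = -1336726/3375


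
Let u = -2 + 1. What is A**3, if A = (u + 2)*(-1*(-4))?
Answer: 64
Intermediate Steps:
u = -1
A = 4 (A = (-1 + 2)*(-1*(-4)) = 1*4 = 4)
A**3 = 4**3 = 64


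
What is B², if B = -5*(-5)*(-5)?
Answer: 15625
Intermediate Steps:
B = -125 (B = 25*(-5) = -125)
B² = (-125)² = 15625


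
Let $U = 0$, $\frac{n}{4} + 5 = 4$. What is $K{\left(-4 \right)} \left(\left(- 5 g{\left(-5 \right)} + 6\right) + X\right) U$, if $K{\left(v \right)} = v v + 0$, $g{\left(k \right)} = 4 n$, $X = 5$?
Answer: $0$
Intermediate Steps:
$n = -4$ ($n = -20 + 4 \cdot 4 = -20 + 16 = -4$)
$g{\left(k \right)} = -16$ ($g{\left(k \right)} = 4 \left(-4\right) = -16$)
$K{\left(v \right)} = v^{2}$ ($K{\left(v \right)} = v^{2} + 0 = v^{2}$)
$K{\left(-4 \right)} \left(\left(- 5 g{\left(-5 \right)} + 6\right) + X\right) U = \left(-4\right)^{2} \left(\left(\left(-5\right) \left(-16\right) + 6\right) + 5\right) 0 = 16 \left(\left(80 + 6\right) + 5\right) 0 = 16 \left(86 + 5\right) 0 = 16 \cdot 91 \cdot 0 = 16 \cdot 0 = 0$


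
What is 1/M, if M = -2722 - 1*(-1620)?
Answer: -1/1102 ≈ -0.00090744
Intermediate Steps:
M = -1102 (M = -2722 + 1620 = -1102)
1/M = 1/(-1102) = -1/1102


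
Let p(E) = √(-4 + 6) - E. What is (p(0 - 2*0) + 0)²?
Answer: 2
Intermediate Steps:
p(E) = √2 - E
(p(0 - 2*0) + 0)² = ((√2 - (0 - 2*0)) + 0)² = ((√2 - (0 - 1*0)) + 0)² = ((√2 - (0 + 0)) + 0)² = ((√2 - 1*0) + 0)² = ((√2 + 0) + 0)² = (√2 + 0)² = (√2)² = 2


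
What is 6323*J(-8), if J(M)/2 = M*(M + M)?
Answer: 1618688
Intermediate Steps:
J(M) = 4*M**2 (J(M) = 2*(M*(M + M)) = 2*(M*(2*M)) = 2*(2*M**2) = 4*M**2)
6323*J(-8) = 6323*(4*(-8)**2) = 6323*(4*64) = 6323*256 = 1618688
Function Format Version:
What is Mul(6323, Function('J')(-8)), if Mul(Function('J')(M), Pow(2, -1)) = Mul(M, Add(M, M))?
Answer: 1618688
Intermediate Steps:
Function('J')(M) = Mul(4, Pow(M, 2)) (Function('J')(M) = Mul(2, Mul(M, Add(M, M))) = Mul(2, Mul(M, Mul(2, M))) = Mul(2, Mul(2, Pow(M, 2))) = Mul(4, Pow(M, 2)))
Mul(6323, Function('J')(-8)) = Mul(6323, Mul(4, Pow(-8, 2))) = Mul(6323, Mul(4, 64)) = Mul(6323, 256) = 1618688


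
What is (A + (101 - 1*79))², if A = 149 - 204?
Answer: 1089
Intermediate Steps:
A = -55
(A + (101 - 1*79))² = (-55 + (101 - 1*79))² = (-55 + (101 - 79))² = (-55 + 22)² = (-33)² = 1089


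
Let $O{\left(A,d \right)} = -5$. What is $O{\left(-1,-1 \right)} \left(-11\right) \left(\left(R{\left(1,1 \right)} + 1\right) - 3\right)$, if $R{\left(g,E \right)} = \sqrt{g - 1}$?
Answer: $-110$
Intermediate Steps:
$R{\left(g,E \right)} = \sqrt{-1 + g}$
$O{\left(-1,-1 \right)} \left(-11\right) \left(\left(R{\left(1,1 \right)} + 1\right) - 3\right) = \left(-5\right) \left(-11\right) \left(\left(\sqrt{-1 + 1} + 1\right) - 3\right) = 55 \left(\left(\sqrt{0} + 1\right) - 3\right) = 55 \left(\left(0 + 1\right) - 3\right) = 55 \left(1 - 3\right) = 55 \left(-2\right) = -110$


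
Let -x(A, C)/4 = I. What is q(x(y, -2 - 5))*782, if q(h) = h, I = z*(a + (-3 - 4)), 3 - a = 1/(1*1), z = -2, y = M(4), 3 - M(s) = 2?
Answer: -31280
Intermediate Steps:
M(s) = 1 (M(s) = 3 - 1*2 = 3 - 2 = 1)
y = 1
a = 2 (a = 3 - 1/(1*1) = 3 - 1/1 = 3 - 1*1 = 3 - 1 = 2)
I = 10 (I = -2*(2 + (-3 - 4)) = -2*(2 - 7) = -2*(-5) = 10)
x(A, C) = -40 (x(A, C) = -4*10 = -40)
q(x(y, -2 - 5))*782 = -40*782 = -31280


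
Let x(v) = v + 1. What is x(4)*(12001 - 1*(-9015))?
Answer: 105080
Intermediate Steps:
x(v) = 1 + v
x(4)*(12001 - 1*(-9015)) = (1 + 4)*(12001 - 1*(-9015)) = 5*(12001 + 9015) = 5*21016 = 105080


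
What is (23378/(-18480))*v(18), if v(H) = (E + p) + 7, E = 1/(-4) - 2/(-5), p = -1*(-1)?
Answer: -1905307/184800 ≈ -10.310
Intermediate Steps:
p = 1
E = 3/20 (E = 1*(-¼) - 2*(-⅕) = -¼ + ⅖ = 3/20 ≈ 0.15000)
v(H) = 163/20 (v(H) = (3/20 + 1) + 7 = 23/20 + 7 = 163/20)
(23378/(-18480))*v(18) = (23378/(-18480))*(163/20) = (23378*(-1/18480))*(163/20) = -11689/9240*163/20 = -1905307/184800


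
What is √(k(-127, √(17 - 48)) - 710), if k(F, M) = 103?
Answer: I*√607 ≈ 24.637*I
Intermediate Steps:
√(k(-127, √(17 - 48)) - 710) = √(103 - 710) = √(-607) = I*√607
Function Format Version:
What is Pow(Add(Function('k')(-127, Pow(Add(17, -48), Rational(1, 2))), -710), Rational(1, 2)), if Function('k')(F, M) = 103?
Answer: Mul(I, Pow(607, Rational(1, 2))) ≈ Mul(24.637, I)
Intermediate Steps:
Pow(Add(Function('k')(-127, Pow(Add(17, -48), Rational(1, 2))), -710), Rational(1, 2)) = Pow(Add(103, -710), Rational(1, 2)) = Pow(-607, Rational(1, 2)) = Mul(I, Pow(607, Rational(1, 2)))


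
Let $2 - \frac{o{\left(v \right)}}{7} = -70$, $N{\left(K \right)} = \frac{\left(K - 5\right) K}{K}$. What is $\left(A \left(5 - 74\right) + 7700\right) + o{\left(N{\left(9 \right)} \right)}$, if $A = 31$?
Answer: $6065$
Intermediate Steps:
$N{\left(K \right)} = -5 + K$ ($N{\left(K \right)} = \frac{\left(-5 + K\right) K}{K} = \frac{K \left(-5 + K\right)}{K} = -5 + K$)
$o{\left(v \right)} = 504$ ($o{\left(v \right)} = 14 - -490 = 14 + 490 = 504$)
$\left(A \left(5 - 74\right) + 7700\right) + o{\left(N{\left(9 \right)} \right)} = \left(31 \left(5 - 74\right) + 7700\right) + 504 = \left(31 \left(-69\right) + 7700\right) + 504 = \left(-2139 + 7700\right) + 504 = 5561 + 504 = 6065$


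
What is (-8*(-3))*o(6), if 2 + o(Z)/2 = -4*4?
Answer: -864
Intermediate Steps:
o(Z) = -36 (o(Z) = -4 + 2*(-4*4) = -4 + 2*(-16) = -4 - 32 = -36)
(-8*(-3))*o(6) = -8*(-3)*(-36) = 24*(-36) = -864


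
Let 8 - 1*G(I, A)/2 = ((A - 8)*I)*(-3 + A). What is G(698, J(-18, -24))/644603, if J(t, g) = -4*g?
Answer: -11424848/644603 ≈ -17.724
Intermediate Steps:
G(I, A) = 16 - 2*I*(-8 + A)*(-3 + A) (G(I, A) = 16 - 2*(A - 8)*I*(-3 + A) = 16 - 2*(-8 + A)*I*(-3 + A) = 16 - 2*I*(-8 + A)*(-3 + A))
G(698, J(-18, -24))/644603 = (16 - 48*698 - 2*698*(-4*(-24))² + 22*(-4*(-24))*698)/644603 = (16 - 33504 - 2*698*96² + 22*96*698)*(1/644603) = (16 - 33504 - 2*698*9216 + 1474176)*(1/644603) = (16 - 33504 - 12865536 + 1474176)*(1/644603) = -11424848*1/644603 = -11424848/644603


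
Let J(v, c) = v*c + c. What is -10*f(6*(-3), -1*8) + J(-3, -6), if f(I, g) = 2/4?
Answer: 7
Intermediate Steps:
J(v, c) = c + c*v (J(v, c) = c*v + c = c + c*v)
f(I, g) = 1/2 (f(I, g) = 2*(1/4) = 1/2)
-10*f(6*(-3), -1*8) + J(-3, -6) = -10*1/2 - 6*(1 - 3) = -5 - 6*(-2) = -5 + 12 = 7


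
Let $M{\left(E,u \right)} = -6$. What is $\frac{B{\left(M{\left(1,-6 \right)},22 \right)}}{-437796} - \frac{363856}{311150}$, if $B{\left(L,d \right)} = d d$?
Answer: $- \frac{19930662247}{17027528175} \approx -1.1705$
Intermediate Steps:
$B{\left(L,d \right)} = d^{2}$
$\frac{B{\left(M{\left(1,-6 \right)},22 \right)}}{-437796} - \frac{363856}{311150} = \frac{22^{2}}{-437796} - \frac{363856}{311150} = 484 \left(- \frac{1}{437796}\right) - \frac{181928}{155575} = - \frac{121}{109449} - \frac{181928}{155575} = - \frac{19930662247}{17027528175}$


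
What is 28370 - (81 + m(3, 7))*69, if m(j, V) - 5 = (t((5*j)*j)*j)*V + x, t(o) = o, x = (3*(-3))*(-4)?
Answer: -45253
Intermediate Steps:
x = 36 (x = -9*(-4) = 36)
m(j, V) = 41 + 5*V*j³ (m(j, V) = 5 + ((((5*j)*j)*j)*V + 36) = 5 + (((5*j²)*j)*V + 36) = 5 + ((5*j³)*V + 36) = 5 + (5*V*j³ + 36) = 5 + (36 + 5*V*j³) = 41 + 5*V*j³)
28370 - (81 + m(3, 7))*69 = 28370 - (81 + (41 + 5*7*3³))*69 = 28370 - (81 + (41 + 5*7*27))*69 = 28370 - (81 + (41 + 945))*69 = 28370 - (81 + 986)*69 = 28370 - 1067*69 = 28370 - 1*73623 = 28370 - 73623 = -45253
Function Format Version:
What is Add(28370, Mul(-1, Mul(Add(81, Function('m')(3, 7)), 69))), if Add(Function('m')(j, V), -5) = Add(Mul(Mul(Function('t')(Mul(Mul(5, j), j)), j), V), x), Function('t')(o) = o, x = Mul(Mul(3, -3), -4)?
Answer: -45253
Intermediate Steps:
x = 36 (x = Mul(-9, -4) = 36)
Function('m')(j, V) = Add(41, Mul(5, V, Pow(j, 3))) (Function('m')(j, V) = Add(5, Add(Mul(Mul(Mul(Mul(5, j), j), j), V), 36)) = Add(5, Add(Mul(Mul(Mul(5, Pow(j, 2)), j), V), 36)) = Add(5, Add(Mul(Mul(5, Pow(j, 3)), V), 36)) = Add(5, Add(Mul(5, V, Pow(j, 3)), 36)) = Add(5, Add(36, Mul(5, V, Pow(j, 3)))) = Add(41, Mul(5, V, Pow(j, 3))))
Add(28370, Mul(-1, Mul(Add(81, Function('m')(3, 7)), 69))) = Add(28370, Mul(-1, Mul(Add(81, Add(41, Mul(5, 7, Pow(3, 3)))), 69))) = Add(28370, Mul(-1, Mul(Add(81, Add(41, Mul(5, 7, 27))), 69))) = Add(28370, Mul(-1, Mul(Add(81, Add(41, 945)), 69))) = Add(28370, Mul(-1, Mul(Add(81, 986), 69))) = Add(28370, Mul(-1, Mul(1067, 69))) = Add(28370, Mul(-1, 73623)) = Add(28370, -73623) = -45253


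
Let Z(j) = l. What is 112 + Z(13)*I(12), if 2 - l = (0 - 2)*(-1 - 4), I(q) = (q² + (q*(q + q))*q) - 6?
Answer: -28640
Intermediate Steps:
I(q) = -6 + q² + 2*q³ (I(q) = (q² + (q*(2*q))*q) - 6 = (q² + (2*q²)*q) - 6 = (q² + 2*q³) - 6 = -6 + q² + 2*q³)
l = -8 (l = 2 - (0 - 2)*(-1 - 4) = 2 - (-2)*(-5) = 2 - 1*10 = 2 - 10 = -8)
Z(j) = -8
112 + Z(13)*I(12) = 112 - 8*(-6 + 12² + 2*12³) = 112 - 8*(-6 + 144 + 2*1728) = 112 - 8*(-6 + 144 + 3456) = 112 - 8*3594 = 112 - 28752 = -28640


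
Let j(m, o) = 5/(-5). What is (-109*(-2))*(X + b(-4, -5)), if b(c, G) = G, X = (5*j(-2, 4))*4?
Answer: -5450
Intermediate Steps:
j(m, o) = -1 (j(m, o) = 5*(-⅕) = -1)
X = -20 (X = (5*(-1))*4 = -5*4 = -20)
(-109*(-2))*(X + b(-4, -5)) = (-109*(-2))*(-20 - 5) = 218*(-25) = -5450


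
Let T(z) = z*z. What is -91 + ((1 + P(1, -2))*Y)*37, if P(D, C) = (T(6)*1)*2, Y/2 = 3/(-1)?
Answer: -16297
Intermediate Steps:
T(z) = z**2
Y = -6 (Y = 2*(3/(-1)) = 2*(3*(-1)) = 2*(-3) = -6)
P(D, C) = 72 (P(D, C) = (6**2*1)*2 = (36*1)*2 = 36*2 = 72)
-91 + ((1 + P(1, -2))*Y)*37 = -91 + ((1 + 72)*(-6))*37 = -91 + (73*(-6))*37 = -91 - 438*37 = -91 - 16206 = -16297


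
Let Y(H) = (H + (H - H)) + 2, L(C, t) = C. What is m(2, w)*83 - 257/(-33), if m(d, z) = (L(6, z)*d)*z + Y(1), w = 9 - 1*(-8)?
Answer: 567230/33 ≈ 17189.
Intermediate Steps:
Y(H) = 2 + H (Y(H) = (H + 0) + 2 = H + 2 = 2 + H)
w = 17 (w = 9 + 8 = 17)
m(d, z) = 3 + 6*d*z (m(d, z) = (6*d)*z + (2 + 1) = 6*d*z + 3 = 3 + 6*d*z)
m(2, w)*83 - 257/(-33) = (3 + 6*2*17)*83 - 257/(-33) = (3 + 204)*83 - 257*(-1/33) = 207*83 + 257/33 = 17181 + 257/33 = 567230/33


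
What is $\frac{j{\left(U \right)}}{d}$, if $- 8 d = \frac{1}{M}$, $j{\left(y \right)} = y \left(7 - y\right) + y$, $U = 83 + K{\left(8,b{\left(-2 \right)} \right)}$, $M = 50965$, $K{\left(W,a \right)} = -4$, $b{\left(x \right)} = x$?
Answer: $2286901480$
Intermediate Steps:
$U = 79$ ($U = 83 - 4 = 79$)
$j{\left(y \right)} = y + y \left(7 - y\right)$
$d = - \frac{1}{407720}$ ($d = - \frac{1}{8 \cdot 50965} = \left(- \frac{1}{8}\right) \frac{1}{50965} = - \frac{1}{407720} \approx -2.4527 \cdot 10^{-6}$)
$\frac{j{\left(U \right)}}{d} = \frac{79 \left(8 - 79\right)}{- \frac{1}{407720}} = 79 \left(8 - 79\right) \left(-407720\right) = 79 \left(-71\right) \left(-407720\right) = \left(-5609\right) \left(-407720\right) = 2286901480$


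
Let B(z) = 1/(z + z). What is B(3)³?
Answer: 1/216 ≈ 0.0046296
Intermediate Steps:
B(z) = 1/(2*z)
B(3)³ = ((½)/3)³ = ((½)*(⅓))³ = (⅙)³ = 1/216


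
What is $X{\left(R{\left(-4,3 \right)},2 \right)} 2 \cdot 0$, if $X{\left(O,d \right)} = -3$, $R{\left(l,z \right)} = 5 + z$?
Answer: $0$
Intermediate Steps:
$X{\left(R{\left(-4,3 \right)},2 \right)} 2 \cdot 0 = \left(-3\right) 2 \cdot 0 = \left(-6\right) 0 = 0$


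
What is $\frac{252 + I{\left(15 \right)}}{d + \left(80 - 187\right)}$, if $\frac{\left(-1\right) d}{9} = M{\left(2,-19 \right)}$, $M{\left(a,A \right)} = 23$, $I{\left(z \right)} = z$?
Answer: $- \frac{267}{314} \approx -0.85032$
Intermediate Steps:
$d = -207$ ($d = \left(-9\right) 23 = -207$)
$\frac{252 + I{\left(15 \right)}}{d + \left(80 - 187\right)} = \frac{252 + 15}{-207 + \left(80 - 187\right)} = \frac{267}{-207 - 107} = \frac{267}{-314} = 267 \left(- \frac{1}{314}\right) = - \frac{267}{314}$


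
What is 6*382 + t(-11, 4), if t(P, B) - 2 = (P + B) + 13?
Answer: 2300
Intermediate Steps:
t(P, B) = 15 + B + P (t(P, B) = 2 + ((P + B) + 13) = 2 + ((B + P) + 13) = 2 + (13 + B + P) = 15 + B + P)
6*382 + t(-11, 4) = 6*382 + (15 + 4 - 11) = 2292 + 8 = 2300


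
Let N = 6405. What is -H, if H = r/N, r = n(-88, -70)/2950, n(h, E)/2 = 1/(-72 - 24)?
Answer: 1/906948000 ≈ 1.1026e-9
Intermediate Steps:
n(h, E) = -1/48 (n(h, E) = 2/(-72 - 24) = 2/(-96) = 2*(-1/96) = -1/48)
r = -1/141600 (r = -1/48/2950 = -1/48*1/2950 = -1/141600 ≈ -7.0621e-6)
H = -1/906948000 (H = -1/141600/6405 = -1/141600*1/6405 = -1/906948000 ≈ -1.1026e-9)
-H = -1*(-1/906948000) = 1/906948000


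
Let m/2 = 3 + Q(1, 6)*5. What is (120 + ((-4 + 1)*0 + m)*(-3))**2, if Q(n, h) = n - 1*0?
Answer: 5184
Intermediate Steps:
Q(n, h) = n (Q(n, h) = n + 0 = n)
m = 16 (m = 2*(3 + 1*5) = 2*(3 + 5) = 2*8 = 16)
(120 + ((-4 + 1)*0 + m)*(-3))**2 = (120 + ((-4 + 1)*0 + 16)*(-3))**2 = (120 + (-3*0 + 16)*(-3))**2 = (120 + (0 + 16)*(-3))**2 = (120 + 16*(-3))**2 = (120 - 48)**2 = 72**2 = 5184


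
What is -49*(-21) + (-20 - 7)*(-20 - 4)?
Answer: 1677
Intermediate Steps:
-49*(-21) + (-20 - 7)*(-20 - 4) = 1029 - 27*(-24) = 1029 + 648 = 1677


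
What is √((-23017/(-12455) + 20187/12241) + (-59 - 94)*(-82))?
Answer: 2*√72926873046746082215/152461655 ≈ 112.02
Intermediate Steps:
√((-23017/(-12455) + 20187/12241) + (-59 - 94)*(-82)) = √((-23017*(-1/12455) + 20187*(1/12241)) - 153*(-82)) = √((23017/12455 + 20187/12241) + 12546) = √(533180182/152461655 + 12546) = √(1913317103812/152461655) = 2*√72926873046746082215/152461655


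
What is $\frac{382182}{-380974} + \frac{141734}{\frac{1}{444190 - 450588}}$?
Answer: $- \frac{172736303753375}{190487} \approx -9.0681 \cdot 10^{8}$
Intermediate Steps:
$\frac{382182}{-380974} + \frac{141734}{\frac{1}{444190 - 450588}} = 382182 \left(- \frac{1}{380974}\right) + \frac{141734}{\frac{1}{-6398}} = - \frac{191091}{190487} + \frac{141734}{- \frac{1}{6398}} = - \frac{191091}{190487} + 141734 \left(-6398\right) = - \frac{191091}{190487} - 906814132 = - \frac{172736303753375}{190487}$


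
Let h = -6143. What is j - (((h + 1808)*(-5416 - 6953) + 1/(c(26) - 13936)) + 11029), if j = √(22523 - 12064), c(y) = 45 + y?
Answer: -743588879059/13865 + √10459 ≈ -5.3631e+7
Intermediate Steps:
j = √10459 ≈ 102.27
j - (((h + 1808)*(-5416 - 6953) + 1/(c(26) - 13936)) + 11029) = √10459 - (((-6143 + 1808)*(-5416 - 6953) + 1/((45 + 26) - 13936)) + 11029) = √10459 - ((-4335*(-12369) + 1/(71 - 13936)) + 11029) = √10459 - ((53619615 + 1/(-13865)) + 11029) = √10459 - ((53619615 - 1/13865) + 11029) = √10459 - (743435961974/13865 + 11029) = √10459 - 1*743588879059/13865 = √10459 - 743588879059/13865 = -743588879059/13865 + √10459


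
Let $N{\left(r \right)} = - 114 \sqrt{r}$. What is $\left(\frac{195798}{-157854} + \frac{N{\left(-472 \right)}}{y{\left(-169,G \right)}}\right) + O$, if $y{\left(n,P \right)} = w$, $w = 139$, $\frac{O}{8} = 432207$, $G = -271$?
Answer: $\frac{90967439071}{26309} - \frac{228 i \sqrt{118}}{139} \approx 3.4577 \cdot 10^{6} - 17.818 i$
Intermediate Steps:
$O = 3457656$ ($O = 8 \cdot 432207 = 3457656$)
$y{\left(n,P \right)} = 139$
$\left(\frac{195798}{-157854} + \frac{N{\left(-472 \right)}}{y{\left(-169,G \right)}}\right) + O = \left(\frac{195798}{-157854} + \frac{\left(-114\right) \sqrt{-472}}{139}\right) + 3457656 = \left(195798 \left(- \frac{1}{157854}\right) + - 114 \cdot 2 i \sqrt{118} \cdot \frac{1}{139}\right) + 3457656 = \left(- \frac{32633}{26309} + - 228 i \sqrt{118} \cdot \frac{1}{139}\right) + 3457656 = \left(- \frac{32633}{26309} - \frac{228 i \sqrt{118}}{139}\right) + 3457656 = \frac{90967439071}{26309} - \frac{228 i \sqrt{118}}{139}$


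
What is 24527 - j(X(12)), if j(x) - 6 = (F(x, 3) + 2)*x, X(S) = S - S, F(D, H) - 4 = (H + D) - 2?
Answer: 24521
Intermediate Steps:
F(D, H) = 2 + D + H (F(D, H) = 4 + ((H + D) - 2) = 4 + ((D + H) - 2) = 4 + (-2 + D + H) = 2 + D + H)
X(S) = 0
j(x) = 6 + x*(7 + x) (j(x) = 6 + ((2 + x + 3) + 2)*x = 6 + ((5 + x) + 2)*x = 6 + (7 + x)*x = 6 + x*(7 + x))
24527 - j(X(12)) = 24527 - (6 + 0**2 + 7*0) = 24527 - (6 + 0 + 0) = 24527 - 1*6 = 24527 - 6 = 24521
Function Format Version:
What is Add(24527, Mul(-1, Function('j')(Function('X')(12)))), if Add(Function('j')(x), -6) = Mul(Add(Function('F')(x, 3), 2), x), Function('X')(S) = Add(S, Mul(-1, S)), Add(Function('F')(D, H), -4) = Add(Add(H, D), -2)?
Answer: 24521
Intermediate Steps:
Function('F')(D, H) = Add(2, D, H) (Function('F')(D, H) = Add(4, Add(Add(H, D), -2)) = Add(4, Add(Add(D, H), -2)) = Add(4, Add(-2, D, H)) = Add(2, D, H))
Function('X')(S) = 0
Function('j')(x) = Add(6, Mul(x, Add(7, x))) (Function('j')(x) = Add(6, Mul(Add(Add(2, x, 3), 2), x)) = Add(6, Mul(Add(Add(5, x), 2), x)) = Add(6, Mul(Add(7, x), x)) = Add(6, Mul(x, Add(7, x))))
Add(24527, Mul(-1, Function('j')(Function('X')(12)))) = Add(24527, Mul(-1, Add(6, Pow(0, 2), Mul(7, 0)))) = Add(24527, Mul(-1, Add(6, 0, 0))) = Add(24527, Mul(-1, 6)) = Add(24527, -6) = 24521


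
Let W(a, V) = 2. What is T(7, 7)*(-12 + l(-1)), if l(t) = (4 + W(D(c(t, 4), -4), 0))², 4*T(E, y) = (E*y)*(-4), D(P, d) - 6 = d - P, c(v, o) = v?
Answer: -1176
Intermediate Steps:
D(P, d) = 6 + d - P (D(P, d) = 6 + (d - P) = 6 + d - P)
T(E, y) = -E*y (T(E, y) = ((E*y)*(-4))/4 = (-4*E*y)/4 = -E*y)
l(t) = 36 (l(t) = (4 + 2)² = 6² = 36)
T(7, 7)*(-12 + l(-1)) = (-1*7*7)*(-12 + 36) = -49*24 = -1176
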